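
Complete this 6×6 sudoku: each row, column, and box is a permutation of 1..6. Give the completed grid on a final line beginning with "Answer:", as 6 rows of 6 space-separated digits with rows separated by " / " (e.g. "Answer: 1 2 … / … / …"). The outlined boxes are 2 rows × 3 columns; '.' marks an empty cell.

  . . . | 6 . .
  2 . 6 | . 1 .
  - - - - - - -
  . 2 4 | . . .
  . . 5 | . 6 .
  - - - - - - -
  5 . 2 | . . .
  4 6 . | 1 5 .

Step 1. [r3c5∈{3}] nothing but 3 survives at r3c5, so r3c5=3.
Step 2. [r6c6∈{2,3}] row 6 places 2 nowhere but r6c6, so r6c6=2.
Step 3. [r5c5∈{4}] nothing but 4 survives at r5c5, so r5c5=4.
Step 4. [r1c3∈{1,3}] col 3 places 1 nowhere but r1c3 ⇒ r1c3=1.
Step 5. [r1c1∈{3}] nothing but 3 survives at r1c1 ⇒ r1c1=3.
Step 6. [r4c1∈{1}] r4c1's peers cover all but 1. So r4c1=1.
Step 7. [r4c6∈{4}] r4c6's peers cover all but 4 ⇒ r4c6=4.
Step 8. [r1c6∈{5}] only 5 remains possible at r1c6 ⇒ r1c6=5.
Step 9. [r5c4∈{3}] only 3 remains possible at r5c4, so r5c4=3.
Step 10. [r1c2∈{4}] nothing but 4 survives at r1c2, so r1c2=4.
Step 11. [r6c3∈{3}] only 3 remains possible at r6c3 ⇒ r6c3=3.
Step 12. [r4c2∈{3}] nothing but 3 survives at r4c2. So r4c2=3.
Step 13. [r3c6∈{1}] only 1 remains possible at r3c6. So r3c6=1.
Step 14. [r5c6∈{6}] nothing but 6 survives at r5c6. So r5c6=6.
Step 15. [r2c4∈{4}] nothing but 4 survives at r2c4 ⇒ r2c4=4.
Step 16. [r2c2∈{5}] r2c2 has the single candidate 5. So r2c2=5.
Step 17. [r1c5∈{2}] r1c5's peers cover all but 2. So r1c5=2.
Step 18. [r4c4∈{2}] r4c4's peers cover all but 2 ⇒ r4c4=2.
Step 19. [r3c1∈{6}] only 6 remains possible at r3c1, so r3c1=6.
Step 20. [r5c2∈{1}] r5c2's peers cover all but 1, so r5c2=1.
Step 21. [r2c6∈{3}] only 3 remains possible at r2c6. So r2c6=3.
Step 22. [r3c4∈{5}] r3c4 is down to just 5, so r3c4=5.

Answer: 3 4 1 6 2 5 / 2 5 6 4 1 3 / 6 2 4 5 3 1 / 1 3 5 2 6 4 / 5 1 2 3 4 6 / 4 6 3 1 5 2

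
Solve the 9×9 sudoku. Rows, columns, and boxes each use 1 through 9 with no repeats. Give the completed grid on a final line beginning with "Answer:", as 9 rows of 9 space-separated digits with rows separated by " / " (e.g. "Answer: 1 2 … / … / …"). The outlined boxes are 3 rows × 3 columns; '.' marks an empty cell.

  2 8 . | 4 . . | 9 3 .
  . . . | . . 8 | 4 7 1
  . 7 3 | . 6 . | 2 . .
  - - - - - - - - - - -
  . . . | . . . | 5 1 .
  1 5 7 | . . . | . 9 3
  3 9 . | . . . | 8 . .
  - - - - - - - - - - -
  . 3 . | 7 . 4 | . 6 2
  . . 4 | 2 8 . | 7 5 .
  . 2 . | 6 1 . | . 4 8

Step 1. [r2c5∈{2,3,5,9}] across row 2, 2 lands solely at r2c5, so r2c5=2.
Step 2. [r4c5∈{3,4,7,9}] 3 has one home in col 5: r4c5 ⇒ r4c5=3.
Step 3. [r7c5∈{5,9}] in col 5, 9 fits only at r7c5 ⇒ r7c5=9.
Step 4. [r9c6∈{3,5}] r9c6 is the only open cell in box 8 admitting 5, so r9c6=5.
Step 5. [r2c2∈{6}] r2c2 is down to just 6, so r2c2=6.
Step 6. [r9c3∈{9}] nothing but 9 survives at r9c3, so r9c3=9.
Step 7. [r2c3∈{5}] r2c3's peers cover all but 5, so r2c3=5.
Step 8. [r5c7∈{6}] only 6 remains possible at r5c7 ⇒ r5c7=6.
Step 9. [r4c2∈{4}] r4c2 has the single candidate 4. So r4c2=4.
Step 10. [r6c8∈{2}] r6c8's peers cover all but 2. So r6c8=2.
Step 11. [r4c3∈{2,6,8}] col 3 places 2 nowhere but r4c3. So r4c3=2.
Step 12. [r4c1∈{6,8}] in box 4, 8 fits only at r4c1, so r4c1=8.
Step 13. [r4c6∈{6,7,9}] 6 has one home in row 4: r4c6 ⇒ r4c6=6.
Step 14. [r3c6∈{1,9}] col 6 places 9 nowhere but r3c6 ⇒ r3c6=9.
Step 15. [r3c4∈{1,5}] 1 has one home in row 3: r3c4, so r3c4=1.
Step 16. [r1c5∈{5,7}] across box 2, 5 lands solely at r1c5. So r1c5=5.
Step 17. [r6c5∈{4,7}] r6c5 is the only open cell in col 5 admitting 7, so r6c5=7.
Step 18. [r7c3∈{1,8}] row 7 places 8 nowhere but r7c3 ⇒ r7c3=8.
Step 19. [r7c1∈{5}] r7c1's peers cover all but 5 ⇒ r7c1=5.
Step 20. [r8c6∈{3}] only 3 remains possible at r8c6. So r8c6=3.
Step 21. [r5c5∈{4}] r5c5 has the single candidate 4 ⇒ r5c5=4.
Step 22. [r6c6∈{1}] r6c6 is down to just 1 ⇒ r6c6=1.
Step 23. [r3c8∈{8}] r3c8 has the single candidate 8. So r3c8=8.
Step 24. [r5c6∈{2}] only 2 remains possible at r5c6 ⇒ r5c6=2.
Step 25. [r4c9∈{7}] nothing but 7 survives at r4c9, so r4c9=7.
Step 26. [r3c1∈{4}] only 4 remains possible at r3c1 ⇒ r3c1=4.
Step 27. [r8c9∈{9}] r8c9's peers cover all but 9 ⇒ r8c9=9.
Step 28. [r6c9∈{4}] r6c9 is down to just 4. So r6c9=4.
Step 29. [r1c9∈{6}] r1c9's peers cover all but 6. So r1c9=6.
Step 30. [r6c4∈{5}] r6c4 has the single candidate 5. So r6c4=5.
Step 31. [r1c3∈{1}] nothing but 1 survives at r1c3. So r1c3=1.
Step 32. [r6c3∈{6}] r6c3's peers cover all but 6. So r6c3=6.
Step 33. [r4c4∈{9}] r4c4's peers cover all but 9. So r4c4=9.
Step 34. [r8c1∈{6}] r8c1 is down to just 6 ⇒ r8c1=6.
Step 35. [r5c4∈{8}] r5c4 has the single candidate 8, so r5c4=8.
Step 36. [r2c4∈{3}] r2c4 has the single candidate 3 ⇒ r2c4=3.
Step 37. [r9c1∈{7}] nothing but 7 survives at r9c1 ⇒ r9c1=7.
Step 38. [r3c9∈{5}] r3c9's peers cover all but 5, so r3c9=5.
Step 39. [r9c7∈{3}] only 3 remains possible at r9c7, so r9c7=3.
Step 40. [r8c2∈{1}] r8c2 is down to just 1 ⇒ r8c2=1.
Step 41. [r2c1∈{9}] r2c1 is down to just 9, so r2c1=9.
Step 42. [r1c6∈{7}] nothing but 7 survives at r1c6 ⇒ r1c6=7.
Step 43. [r7c7∈{1}] nothing but 1 survives at r7c7, so r7c7=1.

Answer: 2 8 1 4 5 7 9 3 6 / 9 6 5 3 2 8 4 7 1 / 4 7 3 1 6 9 2 8 5 / 8 4 2 9 3 6 5 1 7 / 1 5 7 8 4 2 6 9 3 / 3 9 6 5 7 1 8 2 4 / 5 3 8 7 9 4 1 6 2 / 6 1 4 2 8 3 7 5 9 / 7 2 9 6 1 5 3 4 8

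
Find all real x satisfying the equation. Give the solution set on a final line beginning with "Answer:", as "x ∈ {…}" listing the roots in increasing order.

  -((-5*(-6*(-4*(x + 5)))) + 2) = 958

Step 1. [-((-5*(-6*(-4*(x + 5)))) + 2) = 958] leading − — multiply by −1 ⇒ neg: (-5*(-6*(-4*(x + 5)))) + 2 = -958.
Step 2. [(-5*(-6*(-4*(x + 5)))) + 2 = -958] peel the +2: subtract 2 from each side, so sub: -5*(-6*(-4*(x + 5))) = -960.
Step 3. [-5*(-6*(-4*(x + 5))) = -960] -5 out front; divide by -5, so div: -6*(-4*(x + 5)) = 192.
Step 4. [-6*(-4*(x + 5)) = 192] leading coefficient -6: divide by -6, so div: -4*(x + 5) = -32.
Step 5. [-4*(x + 5) = -32] leading coefficient -4: divide by -4 ⇒ div: x + 5 = 8.
Step 6. [x + 5 = 8] 5 comes off first (subtract 5), so sub: x = 3.

Answer: x ∈ {3}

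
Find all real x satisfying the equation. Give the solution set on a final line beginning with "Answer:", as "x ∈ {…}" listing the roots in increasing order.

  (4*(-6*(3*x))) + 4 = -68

Step 1. [(4*(-6*(3*x))) + 4 = -68] 4 divides every term; factor it out ⇒ factor: (-6*(3*x)) + 1 = -17.
Step 2. [(-6*(3*x)) + 1 = -17] the outer +1 inverts by subtracting 1 ⇒ sub: -6*(3*x) = -18.
Step 3. [-6*(3*x) = -18] leading coefficient -6: divide by -6. So div: 3*x = 3.
Step 4. [3*x = 3] leading coefficient 3: divide by 3, so div: x = 1.

Answer: x ∈ {1}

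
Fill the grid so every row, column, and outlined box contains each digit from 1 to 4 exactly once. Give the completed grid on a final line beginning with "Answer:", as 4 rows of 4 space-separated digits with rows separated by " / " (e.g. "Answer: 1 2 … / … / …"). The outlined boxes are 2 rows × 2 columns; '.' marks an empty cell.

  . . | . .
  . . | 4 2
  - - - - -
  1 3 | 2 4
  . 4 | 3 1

Step 1. [r1c1∈{2,3,4}] r1c1 is the only open cell in row 1 admitting 4 ⇒ r1c1=4.
Step 2. [r1c3∈{1}] r1c3's peers cover all but 1. So r1c3=1.
Step 3. [r2c2∈{1}] nothing but 1 survives at r2c2. So r2c2=1.
Step 4. [r1c4∈{3}] nothing but 3 survives at r1c4. So r1c4=3.
Step 5. [r2c1∈{3}] only 3 remains possible at r2c1 ⇒ r2c1=3.
Step 6. [r1c2∈{2}] only 2 remains possible at r1c2. So r1c2=2.
Step 7. [r4c1∈{2}] r4c1 has the single candidate 2, so r4c1=2.

Answer: 4 2 1 3 / 3 1 4 2 / 1 3 2 4 / 2 4 3 1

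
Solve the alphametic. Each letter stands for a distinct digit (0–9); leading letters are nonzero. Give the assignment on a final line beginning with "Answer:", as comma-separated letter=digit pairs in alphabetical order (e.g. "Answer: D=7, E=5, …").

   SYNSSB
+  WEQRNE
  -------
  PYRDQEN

Step 1. [P] the sum has 7 digits but both addends have 6; that extra leading digit P is the final carry, namely 1, so P=1.
Step 2. [col 1: B + E ≡ N (mod 10)] several values work for N in column 1 (B + E ≡ N (mod 10), carry-in 0); try N=5, so N=5.
Step 3. [col 1: B + E ≡ N (mod 10)] E=3 is one option consistent with column 1 (B + E ≡ N (mod 10), carry-in 0) — take it. So E=3.
Step 4. [col 1: B + E ≡ N (mod 10)] column 1: given E=3, N=5, carry-in 0, and digits 1,3,5 already taken and all letters distinct, B+E≡N (mod 10) forces B=2 ⇒ B=2.
Step 5. [col 2: S + N ≡ E (mod 10)] from column 2 (N=5, E=3, carry-in 0, digits 1,2,3,5 already taken and all letters distinct): S must equal 8, so S=8.
Step 6. [col 3: S + R ≡ Q (mod 10)] no forcing yet in column 3 (carry-in 1); Q=9 is free and consistent — try it ⇒ Q=9.
Step 7. [col 3: S + R ≡ Q (mod 10)] column 3 reads S+R+carry(1)=Q with S=8, Q=9; with digits 1,2,3,5,8,9 already taken and all letters distinct, the only value for R is 0 ⇒ R=0.
Step 8. [col 4: N + Q ≡ D (mod 10)] in column 4 we have N+Q≡D with carry-in 0; given N=5, Q=9 and digits 0,1,2,3,5,8,9 already taken and all letters distinct, that pins D to 4, so D=4.
Step 9. [col 5: Y + E ≡ R (mod 10)] column 5 reads Y+E+carry(1)=R with E=3, R=0; with digits 0,1,2,3,4,5,8,9 already taken and all letters distinct, the only value for Y is 6 ⇒ Y=6.
Step 10. [col 6: S + W ≡ Y (mod 10)] in column 6 we have S+W≡Y with carry-in 1; given S=8, Y=6 and digits 0,1,2,3,4,5,6,8,9 already taken and all letters distinct, that pins W to 7, so W=7.

Answer: B=2, D=4, E=3, N=5, P=1, Q=9, R=0, S=8, W=7, Y=6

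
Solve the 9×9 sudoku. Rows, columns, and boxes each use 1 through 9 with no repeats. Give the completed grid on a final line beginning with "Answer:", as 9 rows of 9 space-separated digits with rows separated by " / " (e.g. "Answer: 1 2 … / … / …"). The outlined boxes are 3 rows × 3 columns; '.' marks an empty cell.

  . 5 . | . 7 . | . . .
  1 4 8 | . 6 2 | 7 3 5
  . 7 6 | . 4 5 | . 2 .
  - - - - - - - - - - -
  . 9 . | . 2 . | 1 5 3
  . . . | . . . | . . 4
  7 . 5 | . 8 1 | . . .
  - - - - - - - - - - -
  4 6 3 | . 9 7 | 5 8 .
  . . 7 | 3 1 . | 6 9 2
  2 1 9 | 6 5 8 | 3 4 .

Step 1. [r5c7∈{2,8,9}] 8 has one home in box 6: r5c7. So r5c7=8.
Step 2. [r3c7∈{9}] only 9 remains possible at r3c7. So r3c7=9.
Step 3. [r1c8∈{1,6}] across col 8, 1 lands solely at r1c8 ⇒ r1c8=1.
Step 4. [r2c4∈{9}] r2c4's peers cover all but 9, so r2c4=9.
Step 5. [r6c2∈{2,3}] 3 has one home in row 6: r6c2. So r6c2=3.
Step 6. [r5c1∈{6}] nothing but 6 survives at r5c1. So r5c1=6.
Step 7. [r1c9∈{6,8}] 6 has one home in row 1: r1c9. So r1c9=6.
Step 8. [r4c3∈{4}] nothing but 4 survives at r4c3. So r4c3=4.
Step 9. [r1c6∈{3}] r1c6 has the single candidate 3 ⇒ r1c6=3.
Step 10. [r4c4∈{7}] r4c4 has the single candidate 7 ⇒ r4c4=7.
Step 11. [r4c1∈{8}] only 8 remains possible at r4c1. So r4c1=8.
Step 12. [r1c3∈{2}] r1c3's peers cover all but 2, so r1c3=2.
Step 13. [r3c4∈{1,8}] row 3 places 1 nowhere but r3c4, so r3c4=1.
Step 14. [r5c2∈{2}] only 2 remains possible at r5c2, so r5c2=2.
Step 15. [r8c1∈{5}] only 5 remains possible at r8c1. So r8c1=5.
Step 16. [r6c8∈{6}] r6c8's peers cover all but 6. So r6c8=6.
Step 17. [r4c6∈{6}] nothing but 6 survives at r4c6. So r4c6=6.
Step 18. [r6c9∈{9}] r6c9 is down to just 9 ⇒ r6c9=9.
Step 19. [r5c3∈{1}] r5c3 has the single candidate 1, so r5c3=1.
Step 20. [r1c1∈{9}] r1c1 has the single candidate 9 ⇒ r1c1=9.
Step 21. [r1c7∈{4}] r1c7 is down to just 4, so r1c7=4.
Step 22. [r5c8∈{7}] only 7 remains possible at r5c8, so r5c8=7.
Step 23. [r7c9∈{1}] only 1 remains possible at r7c9 ⇒ r7c9=1.
Step 24. [r6c4∈{4}] r6c4 is down to just 4. So r6c4=4.
Step 25. [r1c4∈{8}] r1c4 is down to just 8 ⇒ r1c4=8.
Step 26. [r6c7∈{2}] nothing but 2 survives at r6c7 ⇒ r6c7=2.
Step 27. [r9c9∈{7}] r9c9 has the single candidate 7, so r9c9=7.
Step 28. [r5c6∈{9}] r5c6 is down to just 9 ⇒ r5c6=9.
Step 29. [r8c2∈{8}] r8c2's peers cover all but 8 ⇒ r8c2=8.
Step 30. [r8c6∈{4}] r8c6 has the single candidate 4 ⇒ r8c6=4.
Step 31. [r5c4∈{5}] r5c4 has the single candidate 5, so r5c4=5.
Step 32. [r3c9∈{8}] r3c9's peers cover all but 8 ⇒ r3c9=8.
Step 33. [r3c1∈{3}] nothing but 3 survives at r3c1, so r3c1=3.
Step 34. [r5c5∈{3}] r5c5 has the single candidate 3. So r5c5=3.
Step 35. [r7c4∈{2}] only 2 remains possible at r7c4, so r7c4=2.

Answer: 9 5 2 8 7 3 4 1 6 / 1 4 8 9 6 2 7 3 5 / 3 7 6 1 4 5 9 2 8 / 8 9 4 7 2 6 1 5 3 / 6 2 1 5 3 9 8 7 4 / 7 3 5 4 8 1 2 6 9 / 4 6 3 2 9 7 5 8 1 / 5 8 7 3 1 4 6 9 2 / 2 1 9 6 5 8 3 4 7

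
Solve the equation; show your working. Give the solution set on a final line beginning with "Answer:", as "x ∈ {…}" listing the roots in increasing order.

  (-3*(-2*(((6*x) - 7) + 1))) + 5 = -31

Step 1. [(-3*(-2*(((6*x) - 7) + 1))) + 5 = -31] the outer +5 inverts by subtracting 5, so sub: -3*(-2*(((6*x) - 7) + 1)) = -36.
Step 2. [-3*(-2*(((6*x) - 7) + 1)) = -36] LHS = -3·(…); ÷-3 both sides, so div: -2*(((6*x) - 7) + 1) = 12.
Step 3. [-2*(((6*x) - 7) + 1) = 12] -2 out front; divide by -2. So div: ((6*x) - 7) + 1 = -6.
Step 4. [((6*x) - 7) + 1 = -6] subtract 1: x sits inside (… + 1) ⇒ sub: (6*x) - 7 = -7.
Step 5. [(6*x) - 7 = -7] -7 is outermost — add 7 both sides, so sub: 6*x = 0.
Step 6. [6*x = 0] divide by the outer 6. So div: x = 0.

Answer: x ∈ {0}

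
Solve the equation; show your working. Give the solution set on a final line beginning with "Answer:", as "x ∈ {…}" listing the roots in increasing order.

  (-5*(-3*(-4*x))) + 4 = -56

Step 1. [(-5*(-3*(-4*x))) + 4 = -56] subtract 4: x sits inside (… + 4), so sub: -5*(-3*(-4*x)) = -60.
Step 2. [-5*(-3*(-4*x)) = -60] LHS = -5·(…); ÷-5 both sides. So div: -3*(-4*x) = 12.
Step 3. [-3*(-4*x) = 12] -3 out front; divide by -3, so div: -4*x = -4.
Step 4. [-4*x = -4] LHS = -4·(…); ÷-4 both sides ⇒ div: x = 1.

Answer: x ∈ {1}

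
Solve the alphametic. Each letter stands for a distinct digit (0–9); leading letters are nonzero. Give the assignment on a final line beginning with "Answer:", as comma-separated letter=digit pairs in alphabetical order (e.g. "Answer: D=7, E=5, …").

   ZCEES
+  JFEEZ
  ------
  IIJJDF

Step 1. [col 1: S + Z ≡ F (mod 10)] several values work for Z in column 1 (S + Z ≡ F (mod 10), carry-in 0); try Z=5. So Z=5.
Step 2. [I] I is the leading digit of a 6-digit sum of two 5-digit numbers; the final carry is exactly 1 ⇒ I=1.
Step 3. [col 1: S + Z ≡ F (mod 10)] no forcing yet in column 1 (carry-in 0); S=9 is free and consistent — try it ⇒ S=9.
Step 4. [col 1: S + Z ≡ F (mod 10)] column 1: given S=9, Z=5, carry-in 0, and digits 1,5,9 already taken and all letters distinct, S+Z≡F (mod 10) forces F=4, so F=4.
Step 5. [col 2: E + E ≡ D (mod 10)] no forcing yet in column 2 (carry-in 1); E=3 is free and consistent — try it ⇒ E=3.
Step 6. [col 2: E + E ≡ D (mod 10)] from column 2 (E=3, carry-in 1, digits 1,3,4,5,9 already taken and all letters distinct): D must equal 7. So D=7.
Step 7. [col 3: E + E ≡ J (mod 10)] column 3: given E=3, carry-in 0, and digits 1,3,4,5,7,9 already taken and all letters distinct, E+E≡J (mod 10) forces J=6. So J=6.
Step 8. [col 4: C + F ≡ J (mod 10)] column 4: given F=4, J=6, carry-in 0, and digits 1,3,4,5,6,7,9 already taken and all letters distinct, C+F≡J (mod 10) forces C=2. So C=2.

Answer: C=2, D=7, E=3, F=4, I=1, J=6, S=9, Z=5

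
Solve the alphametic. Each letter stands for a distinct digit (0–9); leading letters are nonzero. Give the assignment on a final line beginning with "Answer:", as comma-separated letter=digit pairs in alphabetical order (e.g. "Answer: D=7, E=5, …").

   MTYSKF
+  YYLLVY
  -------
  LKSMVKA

Step 1. [col 1: F + Y ≡ A (mod 10)] Y=5 is one option consistent with column 1 (F + Y ≡ A (mod 10), carry-in 0) — take it. So Y=5.
Step 2. [col 1: F + Y ≡ A (mod 10)] no forcing yet in column 1 (carry-in 0); F=3 is free and consistent — try it. So F=3.
Step 3. [L] the sum has 7 digits but both addends have 6; that extra leading digit L is the final carry, namely 1 ⇒ L=1.
Step 4. [col 1: F + Y ≡ A (mod 10)] in column 1 we have F+Y≡A with carry-in 0; given F=3, Y=5 and digits 1,3,5 already taken and all letters distinct, that pins A to 8, so A=8.
Step 5. [col 2: K + V ≡ K (mod 10)] in column 2 we have K+V≡K with carry-in 0; given nothing yet and digits 1,3,5,8 already taken and all letters distinct, that pins V to 0, so V=0.
Step 6. [col 2: K + V ≡ K (mod 10)] no forcing yet in column 2 (carry-in 0); K=2 is free and consistent — try it, so K=2.
Step 7. [col 3: S + L ≡ V (mod 10)] in column 3 we have S+L≡V with carry-in 0; given L=1, V=0 and digits 0,1,2,3,5,8 already taken and all letters distinct, that pins S to 9. So S=9.
Step 8. [col 4: Y + L ≡ M (mod 10)] column 4: given Y=5, L=1, carry-in 1, and digits 0,1,2,3,5,8,9 already taken and all letters distinct, Y+L≡M (mod 10) forces M=7 ⇒ M=7.
Step 9. [col 5: T + Y ≡ S (mod 10)] from column 5 (Y=5, S=9, carry-in 0, digits 0,1,2,3,5,7,8,9 already taken and all letters distinct): T must equal 4 ⇒ T=4.

Answer: A=8, F=3, K=2, L=1, M=7, S=9, T=4, V=0, Y=5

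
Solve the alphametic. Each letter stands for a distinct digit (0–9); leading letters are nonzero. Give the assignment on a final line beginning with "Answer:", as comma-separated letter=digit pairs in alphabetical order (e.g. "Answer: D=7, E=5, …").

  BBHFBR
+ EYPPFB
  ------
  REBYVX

Step 1. [col 1: R + B ≡ X (mod 10)] several values work for R in column 1 (R + B ≡ X (mod 10), carry-in 0); try R=4, so R=4.
Step 2. [col 1: R + B ≡ X (mod 10)] no forcing yet in column 1 (carry-in 0); B=2 is free and consistent — try it. So B=2.
Step 3. [col 1: R + B ≡ X (mod 10)] in column 1 we have R+B≡X with carry-in 0; given R=4, B=2 and digits 2,4 already taken and all letters distinct, that pins X to 6 ⇒ X=6.
Step 4. [col 2: B + F ≡ V (mod 10)] V=7 is one option consistent with column 2 (B + F ≡ V (mod 10), carry-in 0) — take it ⇒ V=7.
Step 5. [col 2: B + F ≡ V (mod 10)] in column 2 we have B+F≡V with carry-in 0; given B=2, V=7 and digits 2,4,6,7 already taken and all letters distinct, that pins F to 5. So F=5.
Step 6. [col 3: F + P ≡ Y (mod 10)] Y=8 is one option consistent with column 3 (F + P ≡ Y (mod 10), carry-in 0) — take it. So Y=8.
Step 7. [col 3: F + P ≡ Y (mod 10)] in column 3 we have F+P≡Y with carry-in 0; given F=5, Y=8 and digits 2,4,5,6,7,8 already taken and all letters distinct, that pins P to 3, so P=3.
Step 8. [col 4: H + P ≡ B (mod 10)] column 4 reads H+P+carry(0)=B with P=3, B=2; with digits 2,3,4,5,6,7,8 already taken and all letters distinct, the only value for H is 9 ⇒ H=9.
Step 9. [col 5: B + Y ≡ E (mod 10)] from column 5 (B=2, Y=8, carry-in 1, digits 2,3,4,5,6,7,8,9 already taken and all letters distinct): E must equal 1. So E=1.

Answer: B=2, E=1, F=5, H=9, P=3, R=4, V=7, X=6, Y=8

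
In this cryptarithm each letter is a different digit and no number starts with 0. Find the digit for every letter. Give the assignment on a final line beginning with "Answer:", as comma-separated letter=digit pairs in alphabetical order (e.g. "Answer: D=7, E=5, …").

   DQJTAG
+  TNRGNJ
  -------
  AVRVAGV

Step 1. [col 1: G + J ≡ V (mod 10)] G=8 is one option consistent with column 1 (G + J ≡ V (mod 10), carry-in 0) — take it. So G=8.
Step 2. [col 1: G + J ≡ V (mod 10)] column 1 (G + J ≡ V (mod 10), carry-in 0) doesn't pin V yet; pick V=2 and continue. So V=2.
Step 3. [col 1: G + J ≡ V (mod 10)] column 1 reads G+J+carry(0)=V with G=8, V=2; with digits 2,8 already taken and all letters distinct, the only value for J is 4, so J=4.
Step 4. [col 2: A + N ≡ G (mod 10)] N=6 is one option consistent with column 2 (A + N ≡ G (mod 10), carry-in 1) — take it ⇒ N=6.
Step 5. [col 2: A + N ≡ G (mod 10)] column 2 reads A+N+carry(1)=G with N=6, G=8; with digits 2,4,6,8 already taken and all letters distinct, the only value for A is 1 ⇒ A=1.
Step 6. [col 3: T + G ≡ A (mod 10)] column 3: given G=8, A=1, carry-in 0, and digits 1,2,4,6,8 already taken and all letters distinct, T+G≡A (mod 10) forces T=3 ⇒ T=3.
Step 7. [col 4: J + R ≡ V (mod 10)] column 4 reads J+R+carry(1)=V with J=4, V=2; with digits 1,2,3,4,6,8 already taken and all letters distinct, the only value for R is 7 ⇒ R=7.
Step 8. [col 5: Q + N ≡ R (mod 10)] column 5 reads Q+N+carry(1)=R with N=6, R=7; with digits 1,2,3,4,6,7,8 already taken and all letters distinct, the only value for Q is 0 ⇒ Q=0.
Step 9. [col 6: D + T ≡ V (mod 10)] in column 6 we have D+T≡V with carry-in 0; given T=3, V=2 and digits 0,1,2,3,4,6,7,8 already taken and all letters distinct, that pins D to 9. So D=9.

Answer: A=1, D=9, G=8, J=4, N=6, Q=0, R=7, T=3, V=2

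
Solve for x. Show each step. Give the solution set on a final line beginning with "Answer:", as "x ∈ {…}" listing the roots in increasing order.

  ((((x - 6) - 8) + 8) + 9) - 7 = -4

Step 1. [((((x - 6) - 8) + 8) + 9) - 7 = -4] peel the -7: add 7 from each side ⇒ sub: (((x - 6) - 8) + 8) + 9 = 3.
Step 2. [(((x - 6) - 8) + 8) + 9 = 3] peel the +9: subtract 9 from each side ⇒ sub: ((x - 6) - 8) + 8 = -6.
Step 3. [((x - 6) - 8) + 8 = -6] the outer +8 inverts by subtracting 8. So sub: (x - 6) - 8 = -14.
Step 4. [(x - 6) - 8 = -14] -8 is outermost — add 8 both sides, so sub: x - 6 = -6.
Step 5. [x - 6 = -6] peel the -6: add 6 from each side ⇒ sub: x = 0.

Answer: x ∈ {0}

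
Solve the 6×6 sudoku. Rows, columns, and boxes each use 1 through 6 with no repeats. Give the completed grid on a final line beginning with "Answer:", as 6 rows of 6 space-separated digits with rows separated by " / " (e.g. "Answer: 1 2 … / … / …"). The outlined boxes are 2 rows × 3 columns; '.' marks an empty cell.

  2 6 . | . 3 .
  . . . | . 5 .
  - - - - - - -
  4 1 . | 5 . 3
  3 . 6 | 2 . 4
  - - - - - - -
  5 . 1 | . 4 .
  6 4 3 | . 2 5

Step 1. [r1c6∈{1}] r1c6's peers cover all but 1. So r1c6=1.
Step 2. [r1c4∈{4}] r1c4 has the single candidate 4, so r1c4=4.
Step 3. [r2c4∈{6}] r2c4 has the single candidate 6, so r2c4=6.
Step 4. [r4c5∈{1}] only 1 remains possible at r4c5 ⇒ r4c5=1.
Step 5. [r3c5∈{6}] only 6 remains possible at r3c5, so r3c5=6.
Step 6. [r5c6∈{6}] r5c6 is down to just 6 ⇒ r5c6=6.
Step 7. [r1c3∈{5}] r1c3's peers cover all but 5 ⇒ r1c3=5.
Step 8. [r2c6∈{2}] nothing but 2 survives at r2c6. So r2c6=2.
Step 9. [r4c2∈{5}] r4c2 is down to just 5, so r4c2=5.
Step 10. [r2c3∈{4}] nothing but 4 survives at r2c3 ⇒ r2c3=4.
Step 11. [r3c3∈{2}] r3c3 has the single candidate 2 ⇒ r3c3=2.
Step 12. [r2c1∈{1}] nothing but 1 survives at r2c1. So r2c1=1.
Step 13. [r5c2∈{2}] r5c2 is down to just 2. So r5c2=2.
Step 14. [r6c4∈{1}] nothing but 1 survives at r6c4 ⇒ r6c4=1.
Step 15. [r2c2∈{3}] r2c2's peers cover all but 3, so r2c2=3.
Step 16. [r5c4∈{3}] nothing but 3 survives at r5c4, so r5c4=3.

Answer: 2 6 5 4 3 1 / 1 3 4 6 5 2 / 4 1 2 5 6 3 / 3 5 6 2 1 4 / 5 2 1 3 4 6 / 6 4 3 1 2 5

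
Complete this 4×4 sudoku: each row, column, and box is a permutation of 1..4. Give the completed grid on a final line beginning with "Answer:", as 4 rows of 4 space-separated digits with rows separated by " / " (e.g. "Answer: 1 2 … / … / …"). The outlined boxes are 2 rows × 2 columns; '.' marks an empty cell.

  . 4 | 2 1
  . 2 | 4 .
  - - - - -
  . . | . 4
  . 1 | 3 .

Step 1. [r3c1∈{2,3}] r3c1 is the only open cell in row 3 admitting 2 ⇒ r3c1=2.
Step 2. [r2c4∈{3}] nothing but 3 survives at r2c4 ⇒ r2c4=3.
Step 3. [r3c3∈{1}] r3c3's peers cover all but 1, so r3c3=1.
Step 4. [r3c2∈{3}] r3c2's peers cover all but 3 ⇒ r3c2=3.
Step 5. [r2c1∈{1}] only 1 remains possible at r2c1, so r2c1=1.
Step 6. [r4c1∈{4}] nothing but 4 survives at r4c1. So r4c1=4.
Step 7. [r1c1∈{3}] nothing but 3 survives at r1c1 ⇒ r1c1=3.
Step 8. [r4c4∈{2}] nothing but 2 survives at r4c4. So r4c4=2.

Answer: 3 4 2 1 / 1 2 4 3 / 2 3 1 4 / 4 1 3 2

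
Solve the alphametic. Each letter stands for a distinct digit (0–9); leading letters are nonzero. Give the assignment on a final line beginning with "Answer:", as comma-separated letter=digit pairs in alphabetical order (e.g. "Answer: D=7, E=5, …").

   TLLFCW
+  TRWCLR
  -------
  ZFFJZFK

Step 1. [col 1: W + R ≡ K (mod 10)] no forcing yet in column 1 (carry-in 0); K=6 is free and consistent — try it. So K=6.
Step 2. [Z] Z is the leading digit of a 7-digit sum of two 6-digit numbers; the final carry is exactly 1, so Z=1.
Step 3. [col 1: W + R ≡ K (mod 10)] several values work for R in column 1 (W + R ≡ K (mod 10), carry-in 0); try R=2. So R=2.
Step 4. [col 1: W + R ≡ K (mod 10)] from column 1 (R=2, K=6, carry-in 0, digits 1,2,6 already taken and all letters distinct): W must equal 4. So W=4.
Step 5. [col 2: C + L ≡ F (mod 10)] no forcing yet in column 2 (carry-in 0); C=3 is free and consistent — try it, so C=3.
Step 6. [col 2: C + L ≡ F (mod 10)] column 2 (C + L ≡ F (mod 10), carry-in 0) doesn't pin F yet; pick F=8 and continue, so F=8.
Step 7. [col 2: C + L ≡ F (mod 10)] column 2 reads C+L+carry(0)=F with C=3, F=8; with digits 1,2,3,4,6,8 already taken and all letters distinct, the only value for L is 5, so L=5.
Step 8. [col 4: L + W ≡ J (mod 10)] column 4 reads L+W+carry(1)=J with L=5, W=4; with digits 1,2,3,4,5,6,8 already taken and all letters distinct, the only value for J is 0 ⇒ J=0.
Step 9. [col 6: T + T ≡ F (mod 10)] in column 6 we have T+T≡F with carry-in 0; given F=8 and digits 0,1,2,3,4,5,6,8 already taken and all letters distinct, that pins T to 9. So T=9.

Answer: C=3, F=8, J=0, K=6, L=5, R=2, T=9, W=4, Z=1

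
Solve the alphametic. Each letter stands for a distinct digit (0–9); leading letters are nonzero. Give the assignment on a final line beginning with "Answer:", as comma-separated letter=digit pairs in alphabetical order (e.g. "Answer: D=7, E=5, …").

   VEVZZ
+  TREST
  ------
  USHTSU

Step 1. [col 1: Z + T ≡ U (mod 10)] U=1 is one option consistent with column 1 (Z + T ≡ U (mod 10), carry-in 0) — take it. So U=1.
Step 2. [col 1: Z + T ≡ U (mod 10)] no forcing yet in column 1 (carry-in 0); Z=9 is free and consistent — try it, so Z=9.
Step 3. [col 1: Z + T ≡ U (mod 10)] in column 1 we have Z+T≡U with carry-in 0; given Z=9, U=1 and digits 1,9 already taken and all letters distinct, that pins T to 2, so T=2.
Step 4. [col 2: Z + S ≡ S (mod 10)] column 2 (Z + S ≡ S (mod 10), carry-in 1) doesn't pin S yet; pick S=0 and continue ⇒ S=0.
Step 5. [col 3: V + E ≡ T (mod 10)] E=4 is one option consistent with column 3 (V + E ≡ T (mod 10), carry-in 1) — take it. So E=4.
Step 6. [col 3: V + E ≡ T (mod 10)] in column 3 we have V+E≡T with carry-in 1; given E=4, T=2 and digits 0,1,2,4,9 already taken and all letters distinct, that pins V to 7. So V=7.
Step 7. [col 4: E + R ≡ H (mod 10)] no forcing yet in column 4 (carry-in 1); H=3 is free and consistent — try it ⇒ H=3.
Step 8. [col 4: E + R ≡ H (mod 10)] column 4 reads E+R+carry(1)=H with E=4, H=3; with digits 0,1,2,3,4,7,9 already taken and all letters distinct, the only value for R is 8. So R=8.

Answer: E=4, H=3, R=8, S=0, T=2, U=1, V=7, Z=9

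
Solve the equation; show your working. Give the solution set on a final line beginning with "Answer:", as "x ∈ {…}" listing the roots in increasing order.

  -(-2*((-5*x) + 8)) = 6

Step 1. [-(-2*((-5*x) + 8)) = 6] leading − — multiply by −1. So neg: -2*((-5*x) + 8) = -6.
Step 2. [-2*((-5*x) + 8) = -6] -2 out front; divide by -2. So div: (-5*x) + 8 = 3.
Step 3. [(-5*x) + 8 = 3] peel the +8: subtract 8 from each side, so sub: -5*x = -5.
Step 4. [-5*x = -5] -5·(inner) — divide through by -5. So div: x = 1.

Answer: x ∈ {1}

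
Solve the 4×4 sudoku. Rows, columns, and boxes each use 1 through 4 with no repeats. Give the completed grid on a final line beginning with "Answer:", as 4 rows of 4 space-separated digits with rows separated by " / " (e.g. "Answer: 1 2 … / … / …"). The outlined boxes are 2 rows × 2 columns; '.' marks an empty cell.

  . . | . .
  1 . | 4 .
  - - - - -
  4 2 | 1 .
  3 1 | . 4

Step 1. [r1c3∈{2,3}] r1c3 is the only open cell in col 3 admitting 3. So r1c3=3.
Step 2. [r1c4∈{1,2}] r1c4 is the only open cell in row 1 admitting 1 ⇒ r1c4=1.
Step 3. [r1c2∈{4}] r1c2 is down to just 4, so r1c2=4.
Step 4. [r2c4∈{2}] r2c4 is down to just 2. So r2c4=2.
Step 5. [r4c3∈{2}] r4c3 is down to just 2. So r4c3=2.
Step 6. [r2c2∈{3}] r2c2 is down to just 3, so r2c2=3.
Step 7. [r3c4∈{3}] only 3 remains possible at r3c4 ⇒ r3c4=3.
Step 8. [r1c1∈{2}] only 2 remains possible at r1c1. So r1c1=2.

Answer: 2 4 3 1 / 1 3 4 2 / 4 2 1 3 / 3 1 2 4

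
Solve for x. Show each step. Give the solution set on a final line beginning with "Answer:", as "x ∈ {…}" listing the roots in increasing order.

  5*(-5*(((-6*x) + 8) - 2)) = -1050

Step 1. [5*(-5*(((-6*x) + 8) - 2)) = -1050] leading coefficient 5: divide by 5, so div: -5*(((-6*x) + 8) - 2) = -210.
Step 2. [-5*(((-6*x) + 8) - 2) = -210] -5 out front; divide by -5. So div: ((-6*x) + 8) - 2 = 42.
Step 3. [((-6*x) + 8) - 2 = 42] add 2: x sits inside (… - 2) ⇒ sub: (-6*x) + 8 = 44.
Step 4. [(-6*x) + 8 = 44] subtract 8: x sits inside (… + 8). So sub: -6*x = 36.
Step 5. [-6*x = 36] -6·(inner) — divide through by -6, so div: x = -6.

Answer: x ∈ {-6}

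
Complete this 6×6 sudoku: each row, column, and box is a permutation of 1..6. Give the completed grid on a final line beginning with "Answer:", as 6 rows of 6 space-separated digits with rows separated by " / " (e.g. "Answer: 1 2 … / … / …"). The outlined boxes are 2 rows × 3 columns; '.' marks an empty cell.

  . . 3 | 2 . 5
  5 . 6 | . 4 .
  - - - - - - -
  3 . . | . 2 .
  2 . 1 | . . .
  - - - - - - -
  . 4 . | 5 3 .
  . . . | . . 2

Step 1. [r6c4∈{1,4,6}] across row 6, 4 lands solely at r6c4 ⇒ r6c4=4.
Step 2. [r1c2∈{1}] r1c2 is down to just 1 ⇒ r1c2=1.
Step 3. [r4c6∈{3,4,6}] r4c6 is the only open cell in row 4 admitting 4. So r4c6=4.
Step 4. [r6c5∈{1,6}] col 5 places 1 nowhere but r6c5 ⇒ r6c5=1.
Step 5. [r6c3∈{5}] r6c3 is down to just 5, so r6c3=5.
Step 6. [r4c5∈{5,6}] in col 5, 5 fits only at r4c5 ⇒ r4c5=5.
Step 7. [r4c2∈{6}] r4c2's peers cover all but 6 ⇒ r4c2=6.
Step 8. [r3c4∈{1,6}] r3c4 is the only open cell in col 4 admitting 6 ⇒ r3c4=6.
Step 9. [r2c6∈{1,3}] across col 6, 3 lands solely at r2c6, so r2c6=3.
Step 10. [r6c1∈{6}] only 6 remains possible at r6c1 ⇒ r6c1=6.
Step 11. [r3c3∈{4}] r3c3's peers cover all but 4, so r3c3=4.
Step 12. [r2c4∈{1}] r2c4 has the single candidate 1 ⇒ r2c4=1.
Step 13. [r3c6∈{1}] r3c6 has the single candidate 1, so r3c6=1.
Step 14. [r5c1∈{1}] nothing but 1 survives at r5c1 ⇒ r5c1=1.
Step 15. [r5c6∈{6}] nothing but 6 survives at r5c6, so r5c6=6.
Step 16. [r2c2∈{2}] only 2 remains possible at r2c2. So r2c2=2.
Step 17. [r5c3∈{2}] r5c3 is down to just 2. So r5c3=2.
Step 18. [r4c4∈{3}] only 3 remains possible at r4c4. So r4c4=3.
Step 19. [r3c2∈{5}] only 5 remains possible at r3c2 ⇒ r3c2=5.
Step 20. [r1c1∈{4}] nothing but 4 survives at r1c1. So r1c1=4.
Step 21. [r1c5∈{6}] nothing but 6 survives at r1c5, so r1c5=6.
Step 22. [r6c2∈{3}] only 3 remains possible at r6c2. So r6c2=3.

Answer: 4 1 3 2 6 5 / 5 2 6 1 4 3 / 3 5 4 6 2 1 / 2 6 1 3 5 4 / 1 4 2 5 3 6 / 6 3 5 4 1 2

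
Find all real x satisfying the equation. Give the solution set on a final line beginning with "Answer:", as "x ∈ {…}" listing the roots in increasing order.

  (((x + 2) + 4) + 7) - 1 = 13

Step 1. [(((x + 2) + 4) + 7) - 1 = 13] the outer -1 inverts by adding 1, so sub: ((x + 2) + 4) + 7 = 14.
Step 2. [((x + 2) + 4) + 7 = 14] peel the +7: subtract 7 from each side ⇒ sub: (x + 2) + 4 = 7.
Step 3. [(x + 2) + 4 = 7] +4 is outermost — subtract 4 both sides ⇒ sub: x + 2 = 3.
Step 4. [x + 2 = 3] the outer +2 inverts by subtracting 2, so sub: x = 1.

Answer: x ∈ {1}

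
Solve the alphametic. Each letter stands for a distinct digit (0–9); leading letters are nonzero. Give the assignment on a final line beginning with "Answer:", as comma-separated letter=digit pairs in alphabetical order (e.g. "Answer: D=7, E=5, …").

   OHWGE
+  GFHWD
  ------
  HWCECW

Step 1. [col 1: E + D ≡ W (mod 10)] no forcing yet in column 1 (carry-in 0); D=9 is free and consistent — try it, so D=9.
Step 2. [col 1: E + D ≡ W (mod 10)] no forcing yet in column 1 (carry-in 0); E=3 is free and consistent — try it, so E=3.
Step 3. [H] adding two 5-digit numbers gives at most 5+1 digits, and here it does — H is that final carry and must be 1 ⇒ H=1.
Step 4. [col 1: E + D ≡ W (mod 10)] from column 1 (E=3, D=9, carry-in 0, digits 1,3,9 already taken and all letters distinct): W must equal 2 ⇒ W=2.
Step 5. [col 2: G + W ≡ C (mod 10)] no forcing yet in column 2 (carry-in 1); G=4 is free and consistent — try it, so G=4.
Step 6. [col 2: G + W ≡ C (mod 10)] column 2 reads G+W+carry(1)=C with G=4, W=2; with digits 1,2,3,4,9 already taken and all letters distinct, the only value for C is 7. So C=7.
Step 7. [col 4: H + F ≡ C (mod 10)] column 4 reads H+F+carry(0)=C with H=1, C=7; with digits 1,2,3,4,7,9 already taken and all letters distinct, the only value for F is 6 ⇒ F=6.
Step 8. [col 5: O + G ≡ W (mod 10)] column 5: given G=4, W=2, carry-in 0, and digits 1,2,3,4,6,7,9 already taken and all letters distinct, O+G≡W (mod 10) forces O=8 ⇒ O=8.

Answer: C=7, D=9, E=3, F=6, G=4, H=1, O=8, W=2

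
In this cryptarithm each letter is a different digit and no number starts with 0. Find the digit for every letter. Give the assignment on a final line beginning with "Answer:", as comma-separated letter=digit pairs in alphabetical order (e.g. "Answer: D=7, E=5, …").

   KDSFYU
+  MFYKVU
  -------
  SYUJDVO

Step 1. [col 1: U + U ≡ O (mod 10)] column 1 (U + U ≡ O (mod 10), carry-in 0) doesn't pin O yet; pick O=8 and continue. So O=8.
Step 2. [S] S is the leading digit of a 7-digit sum of two 6-digit numbers; the final carry is exactly 1 ⇒ S=1.
Step 3. [col 1: U + U ≡ O (mod 10)] no forcing yet in column 1 (carry-in 0); U=4 is free and consistent — try it, so U=4.
Step 4. [col 2: Y + V ≡ V (mod 10)] column 2 reads Y+V+carry(0)=V with nothing yet; with digits 1,4,8 already taken and all letters distinct, the only value for Y is 0, so Y=0.
Step 5. [col 2: Y + V ≡ V (mod 10)] V=7 is one option consistent with column 2 (Y + V ≡ V (mod 10), carry-in 0) — take it, so V=7.
Step 6. [col 3: F + K ≡ D (mod 10)] several values work for D in column 3 (F + K ≡ D (mod 10), carry-in 0); try D=5. So D=5.
Step 7. [col 3: F + K ≡ D (mod 10)] several values work for K in column 3 (F + K ≡ D (mod 10), carry-in 0); try K=6 ⇒ K=6.
Step 8. [col 3: F + K ≡ D (mod 10)] column 3: given K=6, D=5, carry-in 0, and digits 0,1,4,5,6,7,8 already taken and all letters distinct, F+K≡D (mod 10) forces F=9, so F=9.
Step 9. [col 4: S + Y ≡ J (mod 10)] column 4 reads S+Y+carry(1)=J with S=1, Y=0; with digits 0,1,4,5,6,7,8,9 already taken and all letters distinct, the only value for J is 2. So J=2.
Step 10. [col 6: K + M ≡ Y (mod 10)] column 6 reads K+M+carry(1)=Y with K=6, Y=0; with digits 0,1,2,4,5,6,7,8,9 already taken and all letters distinct, the only value for M is 3 ⇒ M=3.

Answer: D=5, F=9, J=2, K=6, M=3, O=8, S=1, U=4, V=7, Y=0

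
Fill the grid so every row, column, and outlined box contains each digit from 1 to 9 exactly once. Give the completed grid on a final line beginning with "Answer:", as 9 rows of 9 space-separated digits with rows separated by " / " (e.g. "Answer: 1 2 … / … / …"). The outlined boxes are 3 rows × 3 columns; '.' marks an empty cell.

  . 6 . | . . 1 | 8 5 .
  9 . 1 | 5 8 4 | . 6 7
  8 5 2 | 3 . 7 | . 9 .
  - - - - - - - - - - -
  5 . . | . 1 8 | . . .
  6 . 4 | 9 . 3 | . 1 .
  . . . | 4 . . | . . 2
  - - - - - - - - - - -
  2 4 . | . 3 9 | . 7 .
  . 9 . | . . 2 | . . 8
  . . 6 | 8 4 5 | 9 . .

Step 1. [r2c2∈{3}] r2c2's peers cover all but 3. So r2c2=3.
Step 2. [r1c3∈{7}] r1c3 is down to just 7, so r1c3=7.
Step 3. [r5c2∈{2,7,8}] 8 has one home in row 5: r5c2 ⇒ r5c2=8.
Step 4. [r4c9∈{3,4,6,9}] in col 9, 9 fits only at r4c9. So r4c9=9.
Step 5. [r7c9∈{1,5,6}] r7c9 is the only open cell in col 9 admitting 6 ⇒ r7c9=6.
Step 6. [r4c3∈{3}] r4c3's peers cover all but 3 ⇒ r4c3=3.
Step 7. [r5c5∈{2,5,7}] across row 5, 2 lands solely at r5c5. So r5c5=2.
Step 8. [r5c7∈{5,7}] across row 5, 7 lands solely at r5c7, so r5c7=7.
Step 9. [r6c6∈{6}] only 6 remains possible at r6c6, so r6c6=6.
Step 10. [r4c4∈{7}] r4c4 is down to just 7 ⇒ r4c4=7.
Step 11. [r1c9∈{3,4}] 3 has one home in row 1: r1c9. So r1c9=3.
Step 12. [r9c9∈{1}] only 1 remains possible at r9c9. So r9c9=1.
Step 13. [r8c1∈{1,3,7}] box 7 places 1 nowhere but r8c1 ⇒ r8c1=1.
Step 14. [r7c7∈{5}] r7c7 is down to just 5 ⇒ r7c7=5.
Step 15. [r9c2∈{7}] nothing but 7 survives at r9c2 ⇒ r9c2=7.
Step 16. [r6c7∈{3}] only 3 remains possible at r6c7. So r6c7=3.
Step 17. [r8c7∈{4}] nothing but 4 survives at r8c7. So r8c7=4.
Step 18. [r8c8∈{3}] r8c8's peers cover all but 3 ⇒ r8c8=3.
Step 19. [r8c4∈{6}] only 6 remains possible at r8c4, so r8c4=6.
Step 20. [r6c3∈{9}] only 9 remains possible at r6c3 ⇒ r6c3=9.
Step 21. [r9c8∈{2}] nothing but 2 survives at r9c8. So r9c8=2.
Step 22. [r3c7∈{1}] r3c7 has the single candidate 1, so r3c7=1.
Step 23. [r4c8∈{4}] r4c8's peers cover all but 4, so r4c8=4.
Step 24. [r6c2∈{1}] r6c2's peers cover all but 1. So r6c2=1.
Step 25. [r3c9∈{4}] r3c9 has the single candidate 4, so r3c9=4.
Step 26. [r6c8∈{8}] nothing but 8 survives at r6c8. So r6c8=8.
Step 27. [r6c1∈{7}] r6c1 is down to just 7. So r6c1=7.
Step 28. [r2c7∈{2}] nothing but 2 survives at r2c7 ⇒ r2c7=2.
Step 29. [r1c4∈{2}] nothing but 2 survives at r1c4. So r1c4=2.
Step 30. [r8c5∈{7}] only 7 remains possible at r8c5, so r8c5=7.
Step 31. [r5c9∈{5}] r5c9 has the single candidate 5. So r5c9=5.
Step 32. [r4c2∈{2}] r4c2 has the single candidate 2 ⇒ r4c2=2.
Step 33. [r1c1∈{4}] nothing but 4 survives at r1c1 ⇒ r1c1=4.
Step 34. [r7c4∈{1}] nothing but 1 survives at r7c4, so r7c4=1.
Step 35. [r6c5∈{5}] r6c5 has the single candidate 5 ⇒ r6c5=5.
Step 36. [r3c5∈{6}] nothing but 6 survives at r3c5 ⇒ r3c5=6.
Step 37. [r4c7∈{6}] only 6 remains possible at r4c7, so r4c7=6.
Step 38. [r1c5∈{9}] nothing but 9 survives at r1c5 ⇒ r1c5=9.
Step 39. [r9c1∈{3}] only 3 remains possible at r9c1, so r9c1=3.
Step 40. [r7c3∈{8}] r7c3 has the single candidate 8 ⇒ r7c3=8.
Step 41. [r8c3∈{5}] nothing but 5 survives at r8c3, so r8c3=5.

Answer: 4 6 7 2 9 1 8 5 3 / 9 3 1 5 8 4 2 6 7 / 8 5 2 3 6 7 1 9 4 / 5 2 3 7 1 8 6 4 9 / 6 8 4 9 2 3 7 1 5 / 7 1 9 4 5 6 3 8 2 / 2 4 8 1 3 9 5 7 6 / 1 9 5 6 7 2 4 3 8 / 3 7 6 8 4 5 9 2 1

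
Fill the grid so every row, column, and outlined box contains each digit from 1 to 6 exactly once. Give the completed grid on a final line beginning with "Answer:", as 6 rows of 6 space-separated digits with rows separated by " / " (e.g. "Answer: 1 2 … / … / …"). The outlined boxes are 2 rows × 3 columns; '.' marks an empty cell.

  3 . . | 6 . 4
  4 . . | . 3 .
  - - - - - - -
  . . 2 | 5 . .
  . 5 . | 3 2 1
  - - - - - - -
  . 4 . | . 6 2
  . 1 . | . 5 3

Step 1. [r4c1∈{6}] only 6 remains possible at r4c1, so r4c1=6.
Step 2. [r1c3∈{1,5}] row 1 places 5 nowhere but r1c3. So r1c3=5.
Step 3. [r2c4∈{1,2}] in col 4, 2 fits only at r2c4, so r2c4=2.
Step 4. [r2c3∈{1,6}] across row 2, 1 lands solely at r2c3. So r2c3=1.
Step 5. [r6c3∈{6}] r6c3 has the single candidate 6 ⇒ r6c3=6.
Step 6. [r1c2∈{2}] r1c2's peers cover all but 2, so r1c2=2.
Step 7. [r3c6∈{6}] r3c6 is down to just 6, so r3c6=6.
Step 8. [r5c1∈{5}] r5c1 has the single candidate 5, so r5c1=5.
Step 9. [r6c1∈{2}] r6c1's peers cover all but 2. So r6c1=2.
Step 10. [r1c5∈{1}] r1c5's peers cover all but 1. So r1c5=1.
Step 11. [r6c4∈{4}] only 4 remains possible at r6c4, so r6c4=4.
Step 12. [r5c3∈{3}] r5c3 is down to just 3 ⇒ r5c3=3.
Step 13. [r5c4∈{1}] r5c4's peers cover all but 1. So r5c4=1.
Step 14. [r2c6∈{5}] only 5 remains possible at r2c6, so r2c6=5.
Step 15. [r4c3∈{4}] r4c3 has the single candidate 4, so r4c3=4.
Step 16. [r3c5∈{4}] r3c5 is down to just 4, so r3c5=4.
Step 17. [r3c2∈{3}] r3c2's peers cover all but 3, so r3c2=3.
Step 18. [r3c1∈{1}] r3c1 is down to just 1, so r3c1=1.
Step 19. [r2c2∈{6}] r2c2's peers cover all but 6. So r2c2=6.

Answer: 3 2 5 6 1 4 / 4 6 1 2 3 5 / 1 3 2 5 4 6 / 6 5 4 3 2 1 / 5 4 3 1 6 2 / 2 1 6 4 5 3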